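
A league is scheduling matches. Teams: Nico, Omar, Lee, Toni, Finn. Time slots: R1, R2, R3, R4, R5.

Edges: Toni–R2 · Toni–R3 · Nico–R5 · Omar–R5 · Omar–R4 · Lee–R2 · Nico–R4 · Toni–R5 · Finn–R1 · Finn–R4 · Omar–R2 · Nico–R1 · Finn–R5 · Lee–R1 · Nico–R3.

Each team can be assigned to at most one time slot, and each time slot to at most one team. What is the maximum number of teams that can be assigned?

5

One maximum matching: Nico-R3, Omar-R5, Lee-R1, Toni-R2, Finn-R4.
This saturates every team, so 5 is the maximum.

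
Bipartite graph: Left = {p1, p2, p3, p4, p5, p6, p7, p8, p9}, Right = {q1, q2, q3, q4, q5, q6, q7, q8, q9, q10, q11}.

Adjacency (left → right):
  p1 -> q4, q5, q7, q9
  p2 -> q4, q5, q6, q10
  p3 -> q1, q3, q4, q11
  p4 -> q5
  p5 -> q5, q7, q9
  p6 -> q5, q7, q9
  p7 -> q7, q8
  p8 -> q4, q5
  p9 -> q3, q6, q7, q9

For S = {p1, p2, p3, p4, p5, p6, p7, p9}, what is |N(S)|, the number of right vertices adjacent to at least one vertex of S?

The union of neighbours of {p1, p2, p3, p4, p5, p6, p7, p9} is {q1, q3, q4, q5, q6, q7, q8, q9, q10, q11}, which has 10 elements.
Since |N(S)| = 10 ≥ |S| = 8, Hall's condition holds for this subset.

10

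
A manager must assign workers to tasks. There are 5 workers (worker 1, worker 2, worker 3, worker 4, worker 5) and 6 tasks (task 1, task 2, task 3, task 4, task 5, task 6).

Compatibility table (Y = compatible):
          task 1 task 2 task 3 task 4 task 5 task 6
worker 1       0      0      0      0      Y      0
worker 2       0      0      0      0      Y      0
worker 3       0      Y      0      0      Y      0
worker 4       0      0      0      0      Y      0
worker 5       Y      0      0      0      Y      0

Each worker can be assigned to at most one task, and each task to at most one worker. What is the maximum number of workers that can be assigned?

A valid assignment of size 3: worker 1-task 5, worker 3-task 2, worker 5-task 1.
The set {worker 1, worker 2, worker 4} has only 1 neighbour ({task 5}), so by Hall's theorem at most 3 of the 5 workers can be matched.

3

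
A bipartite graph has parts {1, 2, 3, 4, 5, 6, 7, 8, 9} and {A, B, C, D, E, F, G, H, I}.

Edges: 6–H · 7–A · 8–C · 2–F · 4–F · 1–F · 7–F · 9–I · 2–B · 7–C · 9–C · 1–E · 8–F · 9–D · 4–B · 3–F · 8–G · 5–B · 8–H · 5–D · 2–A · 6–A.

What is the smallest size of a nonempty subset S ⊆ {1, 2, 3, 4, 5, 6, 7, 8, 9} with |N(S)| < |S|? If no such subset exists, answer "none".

none

A matching saturating every left vertex exists, for instance 1→E, 2→A, 3→F, 4→B, 5→D, 6→H, 7→C, 8→G, 9→I.
By Hall's marriage theorem, this means |N(S)| ≥ |S| for every subset S, so no violating subset exists.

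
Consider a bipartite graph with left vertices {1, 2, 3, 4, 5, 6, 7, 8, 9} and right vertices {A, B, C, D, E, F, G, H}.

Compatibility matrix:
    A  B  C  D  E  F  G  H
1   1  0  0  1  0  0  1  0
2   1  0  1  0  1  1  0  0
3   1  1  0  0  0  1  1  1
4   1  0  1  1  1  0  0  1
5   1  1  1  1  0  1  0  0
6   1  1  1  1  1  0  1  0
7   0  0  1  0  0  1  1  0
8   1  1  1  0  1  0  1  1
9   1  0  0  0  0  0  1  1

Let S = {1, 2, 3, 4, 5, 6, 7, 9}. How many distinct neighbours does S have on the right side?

8

The union of neighbours of {1, 2, 3, 4, 5, 6, 7, 9} is {A, B, C, D, E, F, G, H}, which has 8 elements.
Since |N(S)| = 8 ≥ |S| = 8, Hall's condition holds for this subset.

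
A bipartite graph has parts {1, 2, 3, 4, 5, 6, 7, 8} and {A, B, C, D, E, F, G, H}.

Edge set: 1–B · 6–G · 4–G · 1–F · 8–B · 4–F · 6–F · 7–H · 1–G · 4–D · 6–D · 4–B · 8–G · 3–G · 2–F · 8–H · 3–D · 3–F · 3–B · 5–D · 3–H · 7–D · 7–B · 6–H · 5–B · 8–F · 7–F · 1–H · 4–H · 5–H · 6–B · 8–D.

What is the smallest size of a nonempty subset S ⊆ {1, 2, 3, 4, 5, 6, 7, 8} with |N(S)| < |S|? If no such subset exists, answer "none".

6

Take S = {1, 2, 3, 4, 5, 6}. Its neighbourhood is {B, D, F, G, H}, so |N(S)| = 5 < |S| = 6.
Every subset of size less than 6 has at least as many neighbours as members, so 6 is the minimum.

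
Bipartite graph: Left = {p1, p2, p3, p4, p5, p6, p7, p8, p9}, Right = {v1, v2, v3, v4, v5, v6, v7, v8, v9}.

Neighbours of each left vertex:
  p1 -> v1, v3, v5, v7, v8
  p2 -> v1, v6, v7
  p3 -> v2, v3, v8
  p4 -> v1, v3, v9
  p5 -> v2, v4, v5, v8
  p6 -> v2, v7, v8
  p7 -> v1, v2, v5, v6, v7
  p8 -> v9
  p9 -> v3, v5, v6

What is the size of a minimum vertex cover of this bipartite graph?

9

{p1, p2, p3, p4, p5, p6, p7, p8, p9} is a vertex cover of size 9: every edge has an endpoint in this set.
No smaller cover exists because p1–v5, p2–v7, p3–v3, p4–v1, p5–v4, p6–v8, p7–v2, p8–v9, p9–v6 is a matching of size 9, and a cover must include an endpoint of each of these disjoint edges (König's theorem).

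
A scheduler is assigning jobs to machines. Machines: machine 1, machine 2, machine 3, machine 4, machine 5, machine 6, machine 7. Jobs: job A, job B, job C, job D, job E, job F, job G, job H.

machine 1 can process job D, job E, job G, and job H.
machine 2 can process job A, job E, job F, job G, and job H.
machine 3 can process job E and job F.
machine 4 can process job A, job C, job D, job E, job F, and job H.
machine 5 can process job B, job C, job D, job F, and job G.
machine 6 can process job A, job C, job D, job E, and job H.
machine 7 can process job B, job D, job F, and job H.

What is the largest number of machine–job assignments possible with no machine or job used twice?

A valid assignment of size 7: machine 1-job G, machine 2-job F, machine 3-job E, machine 4-job D, machine 5-job B, machine 6-job C, machine 7-job H.
All 7 machines are matched, so no larger matching exists.

7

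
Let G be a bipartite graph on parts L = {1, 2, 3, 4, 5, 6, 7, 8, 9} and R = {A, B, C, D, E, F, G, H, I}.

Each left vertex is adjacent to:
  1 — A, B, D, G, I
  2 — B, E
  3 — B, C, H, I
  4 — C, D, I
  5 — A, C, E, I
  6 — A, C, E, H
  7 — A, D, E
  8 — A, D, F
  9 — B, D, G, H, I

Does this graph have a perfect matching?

For example, pair 1–A, 2–B, 3–H, 4–D, 5–I, 6–C, 7–E, 8–F, 9–G.
All 9 left vertices are covered.

Yes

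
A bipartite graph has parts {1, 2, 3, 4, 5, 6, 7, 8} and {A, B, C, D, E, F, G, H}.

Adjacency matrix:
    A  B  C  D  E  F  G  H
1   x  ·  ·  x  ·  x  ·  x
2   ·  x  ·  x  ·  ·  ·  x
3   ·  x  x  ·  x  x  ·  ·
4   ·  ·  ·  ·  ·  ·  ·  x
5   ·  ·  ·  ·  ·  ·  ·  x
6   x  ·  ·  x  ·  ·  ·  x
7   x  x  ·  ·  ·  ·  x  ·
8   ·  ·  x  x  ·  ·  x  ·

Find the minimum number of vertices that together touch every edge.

7

A maximum matching has 7 edges (e.g. 1–F, 2–D, 3–E, 4–H, 6–A, 7–B, 8–G).
By König's theorem the minimum vertex cover has the same size. One such cover is {1, 2, 3, 6, 7, 8, H}.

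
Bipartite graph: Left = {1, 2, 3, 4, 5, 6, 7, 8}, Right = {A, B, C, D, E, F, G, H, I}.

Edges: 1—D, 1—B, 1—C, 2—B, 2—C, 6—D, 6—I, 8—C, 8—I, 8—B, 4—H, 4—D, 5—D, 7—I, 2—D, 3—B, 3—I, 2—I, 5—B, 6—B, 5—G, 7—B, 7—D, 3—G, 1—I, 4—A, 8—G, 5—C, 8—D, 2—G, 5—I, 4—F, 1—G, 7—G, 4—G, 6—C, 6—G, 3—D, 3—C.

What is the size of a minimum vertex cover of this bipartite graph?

{4, B, C, D, G, I} is a vertex cover of size 6: every edge has an endpoint in this set.
No smaller cover exists because 1–C, 2–I, 3–D, 4–A, 5–B, 6–G is a matching of size 6, and a cover must include an endpoint of each of these disjoint edges (König's theorem).

6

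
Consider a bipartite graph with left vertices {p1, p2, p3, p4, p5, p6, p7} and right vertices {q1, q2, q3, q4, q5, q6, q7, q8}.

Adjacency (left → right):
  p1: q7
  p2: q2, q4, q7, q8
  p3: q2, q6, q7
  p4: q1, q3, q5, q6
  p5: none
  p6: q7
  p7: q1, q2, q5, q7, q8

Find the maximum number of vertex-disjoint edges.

5

One maximum matching: p1–q7, p2–q8, p3–q2, p4–q6, p7–q1.
The set {p1, p5, p6} has only 1 neighbour ({q7}), so by Hall's theorem at most 5 of the 7 left vertices can be matched.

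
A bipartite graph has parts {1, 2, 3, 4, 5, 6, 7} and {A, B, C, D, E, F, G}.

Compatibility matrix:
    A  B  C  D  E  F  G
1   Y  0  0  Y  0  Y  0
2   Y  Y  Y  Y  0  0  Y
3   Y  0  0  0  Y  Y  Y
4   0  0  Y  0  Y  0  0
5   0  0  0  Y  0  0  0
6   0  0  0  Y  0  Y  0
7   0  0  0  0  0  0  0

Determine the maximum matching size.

One maximum matching: 1–A, 2–G, 3–E, 4–C, 5–D, 6–F.
The set {7} has only 0 neighbours (∅), so by Hall's theorem at most 6 of the 7 left vertices can be matched.

6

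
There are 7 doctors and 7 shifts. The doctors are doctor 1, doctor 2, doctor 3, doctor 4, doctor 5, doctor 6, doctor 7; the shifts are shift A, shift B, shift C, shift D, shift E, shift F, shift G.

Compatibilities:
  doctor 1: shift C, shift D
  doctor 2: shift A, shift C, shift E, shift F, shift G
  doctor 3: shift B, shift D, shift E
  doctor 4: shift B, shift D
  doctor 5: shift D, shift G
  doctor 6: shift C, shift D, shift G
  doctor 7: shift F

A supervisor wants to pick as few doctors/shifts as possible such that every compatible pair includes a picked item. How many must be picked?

{doctor 1, doctor 2, doctor 3, doctor 4, doctor 5, doctor 6, doctor 7} is a vertex cover of size 7: every edge has an endpoint in this set.
No smaller cover exists because doctor 1–shift C, doctor 2–shift A, doctor 3–shift E, doctor 4–shift B, doctor 5–shift D, doctor 6–shift G, doctor 7–shift F is a matching of size 7, and a cover must include an endpoint of each of these disjoint edges (König's theorem).

7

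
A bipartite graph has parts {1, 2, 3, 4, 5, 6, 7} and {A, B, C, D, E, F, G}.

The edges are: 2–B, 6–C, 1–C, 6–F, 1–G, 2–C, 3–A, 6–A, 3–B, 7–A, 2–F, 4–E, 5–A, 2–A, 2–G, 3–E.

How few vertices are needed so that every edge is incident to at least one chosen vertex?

The 6 edges 1–C, 2–G, 3–B, 4–E, 5–A, 6–F form a matching, so any vertex cover needs at least 6 vertices (one per matched edge).
Conversely {1, 2, 3, 4, 6, A} meets every edge and has exactly 6 vertices, so 6 is optimal.

6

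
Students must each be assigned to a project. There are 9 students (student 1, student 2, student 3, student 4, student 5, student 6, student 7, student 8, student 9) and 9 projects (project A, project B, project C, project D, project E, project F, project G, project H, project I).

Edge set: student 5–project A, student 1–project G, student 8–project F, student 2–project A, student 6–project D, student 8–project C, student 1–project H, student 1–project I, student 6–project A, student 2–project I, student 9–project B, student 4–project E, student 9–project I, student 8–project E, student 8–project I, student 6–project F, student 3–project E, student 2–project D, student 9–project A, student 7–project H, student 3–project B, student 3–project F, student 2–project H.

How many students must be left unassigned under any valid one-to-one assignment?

One maximum matching: student 1–project G, student 2–project D, student 3–project B, student 4–project E, student 5–project A, student 6–project F, student 7–project H, student 8–project C, student 9–project I.
This saturates every student, so 9 is the maximum.
That matches 9 of the 9, leaving 0 unmatched; no matching can do better.

0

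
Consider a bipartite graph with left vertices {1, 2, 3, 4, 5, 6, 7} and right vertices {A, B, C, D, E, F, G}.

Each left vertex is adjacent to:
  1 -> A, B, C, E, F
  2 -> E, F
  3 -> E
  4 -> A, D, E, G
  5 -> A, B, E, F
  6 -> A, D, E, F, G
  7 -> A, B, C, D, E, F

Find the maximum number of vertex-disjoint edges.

For example, pair 1→C, 2→F, 3→E, 4→D, 5→B, 6→G, 7→A.
This saturates every left vertex, so 7 is the maximum.

7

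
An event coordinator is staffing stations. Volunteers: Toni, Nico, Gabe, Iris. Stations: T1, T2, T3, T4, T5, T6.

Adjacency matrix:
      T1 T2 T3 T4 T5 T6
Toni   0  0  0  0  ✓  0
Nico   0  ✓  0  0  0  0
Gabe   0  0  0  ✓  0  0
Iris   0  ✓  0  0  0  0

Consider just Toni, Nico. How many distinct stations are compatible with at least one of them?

The union of neighbours of {Toni, Nico} is {T2, T5}, which has 2 elements.
Since |N(S)| = 2 ≥ |S| = 2, Hall's condition holds for this subset.

2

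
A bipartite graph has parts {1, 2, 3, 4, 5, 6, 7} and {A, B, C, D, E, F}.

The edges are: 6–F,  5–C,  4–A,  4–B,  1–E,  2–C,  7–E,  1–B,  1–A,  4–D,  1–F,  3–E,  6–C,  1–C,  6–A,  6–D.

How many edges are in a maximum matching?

5

A valid assignment of size 5: 1–A, 2–C, 3–E, 4–B, 6–F.
The set {2, 3, 5, 7} has only 2 neighbours ({C, E}), so by Hall's theorem at most 5 of the 7 left vertices can be matched.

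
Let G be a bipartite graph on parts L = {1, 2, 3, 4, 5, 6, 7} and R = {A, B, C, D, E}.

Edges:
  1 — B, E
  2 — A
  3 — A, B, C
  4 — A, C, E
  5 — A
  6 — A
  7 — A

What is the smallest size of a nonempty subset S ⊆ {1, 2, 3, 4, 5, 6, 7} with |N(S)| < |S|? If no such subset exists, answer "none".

2

Take S = {2, 5}. Its neighbourhood is {A}, so |N(S)| = 1 < |S| = 2.
No single vertex violates Hall's condition since each has at least one neighbour, so 2 is the minimum.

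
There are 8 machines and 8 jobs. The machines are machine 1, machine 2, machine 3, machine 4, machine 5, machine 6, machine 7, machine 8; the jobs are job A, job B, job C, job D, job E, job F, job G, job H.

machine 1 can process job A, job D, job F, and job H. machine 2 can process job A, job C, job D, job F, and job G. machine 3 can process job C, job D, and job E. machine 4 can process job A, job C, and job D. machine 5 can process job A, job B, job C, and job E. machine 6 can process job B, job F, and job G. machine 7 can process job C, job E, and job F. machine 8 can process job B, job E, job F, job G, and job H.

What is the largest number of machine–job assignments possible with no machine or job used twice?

8

For example, pair machine 1-job H, machine 2-job G, machine 3-job C, machine 4-job D, machine 5-job A, machine 6-job B, machine 7-job E, machine 8-job F.
This saturates every machine, so 8 is the maximum.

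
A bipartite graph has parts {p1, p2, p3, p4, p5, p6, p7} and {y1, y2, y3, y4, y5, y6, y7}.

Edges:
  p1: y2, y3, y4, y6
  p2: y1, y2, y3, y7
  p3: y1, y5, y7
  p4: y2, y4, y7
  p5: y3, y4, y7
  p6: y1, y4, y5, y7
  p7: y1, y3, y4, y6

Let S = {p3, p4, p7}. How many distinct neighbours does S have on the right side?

7

The union of neighbours of {p3, p4, p7} is {y1, y2, y3, y4, y5, y6, y7}, which has 7 elements.
Since |N(S)| = 7 ≥ |S| = 3, Hall's condition holds for this subset.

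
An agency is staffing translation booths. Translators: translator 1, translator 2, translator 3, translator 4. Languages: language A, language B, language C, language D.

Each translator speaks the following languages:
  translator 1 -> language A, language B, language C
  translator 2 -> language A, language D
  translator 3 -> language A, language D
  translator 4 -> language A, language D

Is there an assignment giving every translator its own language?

The set {translator 2, translator 3, translator 4} has only 2 neighbours ({language A, language D}), so by Hall's theorem at most 3 of the 4 translators can be matched.
Hence no matching covers every translator.

No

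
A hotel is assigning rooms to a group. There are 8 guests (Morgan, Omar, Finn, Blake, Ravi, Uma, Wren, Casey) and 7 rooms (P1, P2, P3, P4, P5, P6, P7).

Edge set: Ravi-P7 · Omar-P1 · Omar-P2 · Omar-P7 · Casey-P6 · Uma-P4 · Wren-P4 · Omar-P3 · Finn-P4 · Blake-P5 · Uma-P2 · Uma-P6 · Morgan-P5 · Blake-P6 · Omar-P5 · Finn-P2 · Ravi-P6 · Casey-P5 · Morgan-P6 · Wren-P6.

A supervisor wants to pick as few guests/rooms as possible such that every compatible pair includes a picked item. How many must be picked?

6

The 6 edges Morgan–P6, Omar–P1, Finn–P2, Blake–P5, Ravi–P7, Uma–P4 form a matching, so any vertex cover needs at least 6 vertices (one per matched edge).
Conversely {Omar, Ravi, P2, P4, P5, P6} meets every edge and has exactly 6 vertices, so 6 is optimal.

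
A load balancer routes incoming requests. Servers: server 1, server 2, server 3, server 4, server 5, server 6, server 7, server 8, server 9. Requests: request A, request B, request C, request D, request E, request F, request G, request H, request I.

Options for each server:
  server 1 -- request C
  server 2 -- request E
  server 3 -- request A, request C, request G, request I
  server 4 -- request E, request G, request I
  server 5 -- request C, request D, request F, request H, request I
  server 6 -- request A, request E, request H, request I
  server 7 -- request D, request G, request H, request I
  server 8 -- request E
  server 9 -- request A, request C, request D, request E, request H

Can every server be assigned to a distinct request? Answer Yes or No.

The set {server 2, server 8} has only 1 neighbour ({request E}), so by Hall's theorem at most 8 of the 9 servers can be matched.
Hence no matching covers every server.

No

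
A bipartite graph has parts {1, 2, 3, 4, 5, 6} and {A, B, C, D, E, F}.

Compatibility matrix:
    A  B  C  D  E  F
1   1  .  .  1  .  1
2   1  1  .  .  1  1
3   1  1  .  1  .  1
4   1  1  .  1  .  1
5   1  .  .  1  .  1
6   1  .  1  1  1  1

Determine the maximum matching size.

6

For example, pair 1-A, 2-E, 3-B, 4-D, 5-F, 6-C.
All 6 left vertices are matched, so no larger matching exists.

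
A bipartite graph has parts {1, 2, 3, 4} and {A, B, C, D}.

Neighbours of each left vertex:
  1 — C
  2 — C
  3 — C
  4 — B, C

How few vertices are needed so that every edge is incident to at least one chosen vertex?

2

The 2 edges 1–C, 4–B form a matching, so any vertex cover needs at least 2 vertices (one per matched edge).
Conversely {4, C} meets every edge and has exactly 2 vertices, so 2 is optimal.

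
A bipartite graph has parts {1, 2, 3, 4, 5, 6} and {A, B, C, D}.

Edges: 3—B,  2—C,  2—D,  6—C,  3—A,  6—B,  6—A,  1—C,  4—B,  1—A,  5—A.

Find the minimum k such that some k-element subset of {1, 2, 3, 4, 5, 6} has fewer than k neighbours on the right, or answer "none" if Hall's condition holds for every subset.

3

Take S = {3, 4, 5}. Its neighbourhood is {A, B}, so |N(S)| = 2 < |S| = 3.
Every subset of size less than 3 has at least as many neighbours as members, so 3 is the minimum.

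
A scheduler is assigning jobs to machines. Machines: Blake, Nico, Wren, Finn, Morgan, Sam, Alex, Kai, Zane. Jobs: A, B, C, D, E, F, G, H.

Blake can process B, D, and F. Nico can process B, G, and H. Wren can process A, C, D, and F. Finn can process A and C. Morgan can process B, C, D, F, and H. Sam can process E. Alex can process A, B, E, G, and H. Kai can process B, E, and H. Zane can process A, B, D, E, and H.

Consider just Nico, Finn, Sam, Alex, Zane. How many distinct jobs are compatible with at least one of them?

The union of neighbours of {Nico, Finn, Sam, Alex, Zane} is {A, B, C, D, E, G, H}, which has 7 elements.
Since |N(S)| = 7 ≥ |S| = 5, Hall's condition holds for this subset.

7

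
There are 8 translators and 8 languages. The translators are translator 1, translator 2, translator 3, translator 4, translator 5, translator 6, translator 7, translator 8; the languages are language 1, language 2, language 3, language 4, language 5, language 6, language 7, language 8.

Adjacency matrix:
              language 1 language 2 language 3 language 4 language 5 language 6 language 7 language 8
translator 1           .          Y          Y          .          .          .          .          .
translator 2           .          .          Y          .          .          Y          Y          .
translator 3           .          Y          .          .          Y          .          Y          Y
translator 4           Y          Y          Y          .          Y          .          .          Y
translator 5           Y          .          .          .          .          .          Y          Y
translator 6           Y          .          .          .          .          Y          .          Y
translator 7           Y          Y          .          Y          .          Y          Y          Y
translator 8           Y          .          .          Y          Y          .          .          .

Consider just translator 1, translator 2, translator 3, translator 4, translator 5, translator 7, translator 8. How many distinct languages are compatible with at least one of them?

The union of neighbours of {translator 1, translator 2, translator 3, translator 4, translator 5, translator 7, translator 8} is {language 1, language 2, language 3, language 4, language 5, language 6, language 7, language 8}, which has 8 elements.
Since |N(S)| = 8 ≥ |S| = 7, Hall's condition holds for this subset.

8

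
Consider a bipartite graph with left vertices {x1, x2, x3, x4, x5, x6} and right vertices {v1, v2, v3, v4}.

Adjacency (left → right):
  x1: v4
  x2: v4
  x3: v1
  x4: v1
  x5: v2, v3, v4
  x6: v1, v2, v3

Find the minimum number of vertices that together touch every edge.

A maximum matching has 4 edges (e.g. x1–v4, x3–v1, x5–v3, x6–v2).
By König's theorem the minimum vertex cover has the same size. One such cover is {x5, x6, v1, v4}.

4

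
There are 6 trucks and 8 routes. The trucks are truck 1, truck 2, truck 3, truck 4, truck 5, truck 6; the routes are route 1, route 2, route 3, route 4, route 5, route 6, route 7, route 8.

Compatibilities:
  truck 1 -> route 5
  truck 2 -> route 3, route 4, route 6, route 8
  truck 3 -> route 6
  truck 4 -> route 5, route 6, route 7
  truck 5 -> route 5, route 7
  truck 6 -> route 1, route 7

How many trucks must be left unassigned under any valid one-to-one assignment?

A valid assignment of size 5: truck 1→route 5, truck 2→route 4, truck 3→route 6, truck 4→route 7, truck 6→route 1.
The set {truck 1, truck 3, truck 4, truck 5} has only 3 neighbours ({route 5, route 6, route 7}), so by Hall's theorem at most 5 of the 6 trucks can be matched.
That matches 5 of the 6, leaving 1 unmatched; no matching can do better.

1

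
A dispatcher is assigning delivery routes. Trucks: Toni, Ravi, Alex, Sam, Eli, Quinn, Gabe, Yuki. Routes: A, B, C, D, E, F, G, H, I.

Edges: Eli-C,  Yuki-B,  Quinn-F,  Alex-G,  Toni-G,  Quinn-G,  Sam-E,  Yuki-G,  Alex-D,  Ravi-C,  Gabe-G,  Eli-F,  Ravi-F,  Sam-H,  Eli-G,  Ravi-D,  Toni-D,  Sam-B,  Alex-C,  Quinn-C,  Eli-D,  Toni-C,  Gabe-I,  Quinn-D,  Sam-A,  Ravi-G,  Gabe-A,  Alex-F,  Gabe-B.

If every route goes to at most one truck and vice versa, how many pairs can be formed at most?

One maximum matching: Toni-G, Ravi-D, Alex-C, Sam-E, Eli-F, Gabe-I, Yuki-B.
The set {Toni, Ravi, Alex, Eli, Quinn} has only 4 neighbours ({C, D, F, G}), so by Hall's theorem at most 7 of the 8 trucks can be matched.

7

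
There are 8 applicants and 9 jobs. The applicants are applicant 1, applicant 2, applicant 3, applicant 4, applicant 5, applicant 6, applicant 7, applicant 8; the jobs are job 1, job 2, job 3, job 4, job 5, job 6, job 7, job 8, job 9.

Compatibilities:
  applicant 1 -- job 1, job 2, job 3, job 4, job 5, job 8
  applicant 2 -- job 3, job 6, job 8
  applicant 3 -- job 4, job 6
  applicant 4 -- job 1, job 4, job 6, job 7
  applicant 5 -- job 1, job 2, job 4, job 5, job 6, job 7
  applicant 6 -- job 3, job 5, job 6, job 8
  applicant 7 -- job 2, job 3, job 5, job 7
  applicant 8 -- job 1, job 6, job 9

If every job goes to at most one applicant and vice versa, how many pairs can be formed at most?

One maximum matching: applicant 1–job 5, applicant 2–job 6, applicant 3–job 4, applicant 4–job 1, applicant 5–job 7, applicant 6–job 3, applicant 7–job 2, applicant 8–job 9.
All 8 applicants are matched, so no larger matching exists.

8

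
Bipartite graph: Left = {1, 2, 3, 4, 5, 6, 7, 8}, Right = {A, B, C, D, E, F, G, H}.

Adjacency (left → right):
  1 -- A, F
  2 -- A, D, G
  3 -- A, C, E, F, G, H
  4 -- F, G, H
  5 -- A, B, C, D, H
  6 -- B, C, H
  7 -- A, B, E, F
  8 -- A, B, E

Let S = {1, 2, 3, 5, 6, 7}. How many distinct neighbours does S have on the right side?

The union of neighbours of {1, 2, 3, 5, 6, 7} is {A, B, C, D, E, F, G, H}, which has 8 elements.
Since |N(S)| = 8 ≥ |S| = 6, Hall's condition holds for this subset.

8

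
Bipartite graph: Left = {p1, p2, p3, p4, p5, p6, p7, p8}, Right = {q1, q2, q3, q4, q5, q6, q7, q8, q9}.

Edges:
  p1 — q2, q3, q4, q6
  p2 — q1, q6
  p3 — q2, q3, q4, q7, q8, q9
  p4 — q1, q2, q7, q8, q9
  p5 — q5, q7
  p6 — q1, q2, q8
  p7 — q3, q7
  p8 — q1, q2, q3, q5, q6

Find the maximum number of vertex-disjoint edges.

8

A valid assignment of size 8: p1–q2, p2–q1, p3–q4, p4–q9, p5–q5, p6–q8, p7–q7, p8–q6.
All 8 left vertices are matched, so no larger matching exists.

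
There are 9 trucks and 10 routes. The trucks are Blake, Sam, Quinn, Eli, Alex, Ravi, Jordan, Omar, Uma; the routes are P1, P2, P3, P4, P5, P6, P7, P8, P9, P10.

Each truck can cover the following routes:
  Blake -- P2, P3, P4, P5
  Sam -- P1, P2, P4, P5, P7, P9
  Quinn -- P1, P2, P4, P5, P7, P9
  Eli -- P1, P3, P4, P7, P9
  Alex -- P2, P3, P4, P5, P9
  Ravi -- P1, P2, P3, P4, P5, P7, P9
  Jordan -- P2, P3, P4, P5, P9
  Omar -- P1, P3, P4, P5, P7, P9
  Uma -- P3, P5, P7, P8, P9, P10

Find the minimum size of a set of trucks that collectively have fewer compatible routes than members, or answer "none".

Take S = {Blake, Sam, Quinn, Eli, Alex, Ravi, Jordan, Omar}. Its neighbourhood is {P1, P2, P3, P4, P5, P7, P9}, so |N(S)| = 7 < |S| = 8.
Every subset of size less than 8 has at least as many neighbours as members, so 8 is the minimum.

8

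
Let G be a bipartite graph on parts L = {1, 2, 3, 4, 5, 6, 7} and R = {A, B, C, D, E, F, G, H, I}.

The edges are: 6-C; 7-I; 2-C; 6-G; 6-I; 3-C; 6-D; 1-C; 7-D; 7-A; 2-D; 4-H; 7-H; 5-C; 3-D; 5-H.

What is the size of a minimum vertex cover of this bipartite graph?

The 5 edges 1–C, 2–D, 4–H, 6–G, 7–I form a matching, so any vertex cover needs at least 5 vertices (one per matched edge).
Conversely {6, 7, C, D, H} meets every edge and has exactly 5 vertices, so 5 is optimal.

5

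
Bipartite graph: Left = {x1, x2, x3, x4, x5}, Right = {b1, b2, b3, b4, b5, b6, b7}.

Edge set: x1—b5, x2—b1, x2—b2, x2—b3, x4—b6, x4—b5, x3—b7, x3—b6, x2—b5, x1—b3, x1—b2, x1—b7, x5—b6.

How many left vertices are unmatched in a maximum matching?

0

One maximum matching: x1-b3, x2-b2, x3-b7, x4-b5, x5-b6.
All 5 left vertices are matched, so no larger matching exists.
That matches 5 of the 5, leaving 0 unmatched; no matching can do better.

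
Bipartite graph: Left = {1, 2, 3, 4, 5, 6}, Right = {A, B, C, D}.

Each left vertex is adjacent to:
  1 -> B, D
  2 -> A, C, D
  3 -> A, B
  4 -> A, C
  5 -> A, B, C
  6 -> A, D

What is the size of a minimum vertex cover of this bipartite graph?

4

The 4 edges 1–B, 2–D, 3–A, 4–C form a matching, so any vertex cover needs at least 4 vertices (one per matched edge).
Conversely {A, B, C, D} meets every edge and has exactly 4 vertices, so 4 is optimal.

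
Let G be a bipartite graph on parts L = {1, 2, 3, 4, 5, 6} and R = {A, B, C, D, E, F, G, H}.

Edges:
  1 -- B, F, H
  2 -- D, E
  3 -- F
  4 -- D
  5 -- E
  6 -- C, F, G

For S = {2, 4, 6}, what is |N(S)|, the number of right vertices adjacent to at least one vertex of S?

The union of neighbours of {2, 4, 6} is {C, D, E, F, G}, which has 5 elements.
Since |N(S)| = 5 ≥ |S| = 3, Hall's condition holds for this subset.

5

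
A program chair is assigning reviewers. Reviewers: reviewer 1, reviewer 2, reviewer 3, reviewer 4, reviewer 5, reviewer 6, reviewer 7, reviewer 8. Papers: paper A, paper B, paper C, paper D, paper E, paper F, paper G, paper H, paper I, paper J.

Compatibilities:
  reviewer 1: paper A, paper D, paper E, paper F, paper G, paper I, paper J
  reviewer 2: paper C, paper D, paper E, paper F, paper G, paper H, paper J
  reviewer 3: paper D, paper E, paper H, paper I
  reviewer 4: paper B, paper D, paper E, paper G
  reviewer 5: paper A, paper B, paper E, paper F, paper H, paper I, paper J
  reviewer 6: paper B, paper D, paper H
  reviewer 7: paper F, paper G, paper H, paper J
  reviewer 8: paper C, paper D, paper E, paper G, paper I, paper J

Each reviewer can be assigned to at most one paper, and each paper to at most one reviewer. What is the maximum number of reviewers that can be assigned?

8

For example, pair reviewer 1→paper G, reviewer 2→paper C, reviewer 3→paper E, reviewer 4→paper D, reviewer 5→paper J, reviewer 6→paper B, reviewer 7→paper F, reviewer 8→paper I.
All 8 reviewers are matched, so no larger matching exists.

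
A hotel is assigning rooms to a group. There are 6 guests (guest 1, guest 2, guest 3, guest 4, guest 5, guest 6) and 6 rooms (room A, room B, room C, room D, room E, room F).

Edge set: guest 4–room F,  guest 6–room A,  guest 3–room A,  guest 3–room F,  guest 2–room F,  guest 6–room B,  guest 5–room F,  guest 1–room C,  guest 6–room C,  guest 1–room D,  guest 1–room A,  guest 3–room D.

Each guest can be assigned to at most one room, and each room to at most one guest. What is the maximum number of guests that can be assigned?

For example, pair guest 1–room C, guest 2–room F, guest 3–room D, guest 6–room B.
The set {guest 2, guest 4, guest 5} has only 1 neighbour ({room F}), so by Hall's theorem at most 4 of the 6 guests can be matched.

4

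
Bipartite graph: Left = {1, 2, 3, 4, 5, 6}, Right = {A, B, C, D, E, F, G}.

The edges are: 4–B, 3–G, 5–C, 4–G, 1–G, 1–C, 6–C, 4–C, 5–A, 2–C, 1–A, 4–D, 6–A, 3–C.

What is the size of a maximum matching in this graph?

4

One maximum matching: 1-A, 2-C, 3-G, 4-B.
The set {1, 2, 3, 5, 6} has only 3 neighbours ({A, C, G}), so by Hall's theorem at most 4 of the 6 left vertices can be matched.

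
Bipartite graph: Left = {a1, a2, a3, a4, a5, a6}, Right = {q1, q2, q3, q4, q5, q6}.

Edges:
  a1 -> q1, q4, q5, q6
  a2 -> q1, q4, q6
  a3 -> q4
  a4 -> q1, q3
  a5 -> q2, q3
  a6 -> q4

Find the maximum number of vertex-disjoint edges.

One maximum matching: a1→q6, a2→q1, a3→q4, a4→q3, a5→q2.
The set {a3, a6} has only 1 neighbour ({q4}), so by Hall's theorem at most 5 of the 6 left vertices can be matched.

5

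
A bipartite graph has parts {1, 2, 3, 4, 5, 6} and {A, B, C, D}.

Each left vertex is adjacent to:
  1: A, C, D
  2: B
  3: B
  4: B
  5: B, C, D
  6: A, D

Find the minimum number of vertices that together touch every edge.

4

A maximum matching has 4 edges (e.g. 1–A, 2–B, 5–C, 6–D).
By König's theorem the minimum vertex cover has the same size. One such cover is {1, 5, 6, B}.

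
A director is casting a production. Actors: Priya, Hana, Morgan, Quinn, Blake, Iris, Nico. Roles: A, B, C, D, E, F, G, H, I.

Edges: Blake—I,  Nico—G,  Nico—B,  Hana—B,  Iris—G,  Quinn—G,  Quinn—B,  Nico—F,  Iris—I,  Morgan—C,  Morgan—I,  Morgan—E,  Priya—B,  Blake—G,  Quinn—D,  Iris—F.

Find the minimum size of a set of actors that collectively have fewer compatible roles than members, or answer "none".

2

Take S = {Priya, Hana}. Its neighbourhood is {B}, so |N(S)| = 1 < |S| = 2.
No single vertex violates Hall's condition since each has at least one neighbour, so 2 is the minimum.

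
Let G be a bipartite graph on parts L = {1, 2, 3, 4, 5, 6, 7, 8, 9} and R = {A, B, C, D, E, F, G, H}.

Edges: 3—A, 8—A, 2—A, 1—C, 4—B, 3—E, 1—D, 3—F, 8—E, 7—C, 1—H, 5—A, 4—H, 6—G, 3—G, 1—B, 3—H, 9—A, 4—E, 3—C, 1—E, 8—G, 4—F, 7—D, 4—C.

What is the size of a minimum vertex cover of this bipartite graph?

{1, 3, 4, 6, 7, 8, A} is a vertex cover of size 7: every edge has an endpoint in this set.
No smaller cover exists because 1–D, 2–A, 3–H, 4–B, 6–G, 7–C, 8–E is a matching of size 7, and a cover must include an endpoint of each of these disjoint edges (König's theorem).

7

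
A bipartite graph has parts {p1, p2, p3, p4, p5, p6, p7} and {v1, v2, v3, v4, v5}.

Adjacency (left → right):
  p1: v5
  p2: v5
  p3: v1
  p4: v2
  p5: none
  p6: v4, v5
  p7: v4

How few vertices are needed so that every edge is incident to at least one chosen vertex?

A maximum matching has 4 edges (e.g. p1–v5, p3–v1, p4–v2, p6–v4).
By König's theorem the minimum vertex cover has the same size. One such cover is {p3, p4, v4, v5}.

4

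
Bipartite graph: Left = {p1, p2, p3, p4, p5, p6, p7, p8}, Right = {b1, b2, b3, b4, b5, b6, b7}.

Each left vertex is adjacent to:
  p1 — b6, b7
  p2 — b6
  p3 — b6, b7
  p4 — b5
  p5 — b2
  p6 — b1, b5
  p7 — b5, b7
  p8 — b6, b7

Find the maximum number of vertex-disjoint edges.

One maximum matching: p1→b7, p2→b6, p4→b5, p5→b2, p6→b1.
The set {p1, p2, p3, p4, p7, p8} has only 3 neighbours ({b5, b6, b7}), so by Hall's theorem at most 5 of the 8 left vertices can be matched.

5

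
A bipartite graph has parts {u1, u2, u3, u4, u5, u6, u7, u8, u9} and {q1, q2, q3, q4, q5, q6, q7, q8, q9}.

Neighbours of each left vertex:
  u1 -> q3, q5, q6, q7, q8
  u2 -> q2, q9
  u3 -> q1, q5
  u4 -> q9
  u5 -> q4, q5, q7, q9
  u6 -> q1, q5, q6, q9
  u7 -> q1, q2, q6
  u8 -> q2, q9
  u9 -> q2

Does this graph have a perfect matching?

The set {u2, u4, u8, u9} has only 2 neighbours ({q2, q9}), so by Hall's theorem at most 7 of the 9 left vertices can be matched.
Hence no matching covers every left vertex.

No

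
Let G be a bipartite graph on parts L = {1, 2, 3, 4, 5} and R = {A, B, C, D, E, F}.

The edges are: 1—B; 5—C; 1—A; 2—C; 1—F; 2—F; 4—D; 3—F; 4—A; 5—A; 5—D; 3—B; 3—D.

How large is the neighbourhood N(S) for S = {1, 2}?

The union of neighbours of {1, 2} is {A, B, C, F}, which has 4 elements.
Since |N(S)| = 4 ≥ |S| = 2, Hall's condition holds for this subset.

4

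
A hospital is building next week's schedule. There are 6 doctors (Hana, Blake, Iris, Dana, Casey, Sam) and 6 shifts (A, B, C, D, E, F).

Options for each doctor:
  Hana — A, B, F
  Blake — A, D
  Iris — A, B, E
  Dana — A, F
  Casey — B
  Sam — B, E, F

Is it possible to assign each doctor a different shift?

The set {Hana, Iris, Dana, Casey, Sam} has only 4 neighbours ({A, B, E, F}), so by Hall's theorem at most 5 of the 6 doctors can be matched.
Hence no matching covers every doctor.

No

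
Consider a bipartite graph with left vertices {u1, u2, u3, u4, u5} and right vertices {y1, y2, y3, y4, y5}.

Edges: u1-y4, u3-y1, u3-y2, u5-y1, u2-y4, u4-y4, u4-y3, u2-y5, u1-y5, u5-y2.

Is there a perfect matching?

A valid assignment of size 5: u1–y5, u2–y4, u3–y2, u4–y3, u5–y1.
Every left vertex is matched, so this is a perfect matching.

Yes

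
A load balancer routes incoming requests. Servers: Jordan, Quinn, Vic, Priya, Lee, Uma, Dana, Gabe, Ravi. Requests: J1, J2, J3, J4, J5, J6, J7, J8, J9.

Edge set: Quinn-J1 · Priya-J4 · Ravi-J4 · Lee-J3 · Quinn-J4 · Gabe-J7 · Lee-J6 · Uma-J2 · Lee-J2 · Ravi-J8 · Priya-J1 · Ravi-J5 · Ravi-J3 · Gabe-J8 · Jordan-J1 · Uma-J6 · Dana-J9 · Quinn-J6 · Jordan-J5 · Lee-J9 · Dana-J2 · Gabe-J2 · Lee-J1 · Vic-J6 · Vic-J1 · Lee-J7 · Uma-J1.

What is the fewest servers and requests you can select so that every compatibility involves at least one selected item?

A maximum matching has 9 edges (e.g. Jordan–J5, Quinn–J4, Vic–J6, Priya–J1, Lee–J7, Uma–J2, Dana–J9, Gabe–J8, Ravi–J3).
By König's theorem the minimum vertex cover has the same size. One such cover is {Jordan, Quinn, Vic, Priya, Lee, Uma, Dana, Gabe, Ravi}.

9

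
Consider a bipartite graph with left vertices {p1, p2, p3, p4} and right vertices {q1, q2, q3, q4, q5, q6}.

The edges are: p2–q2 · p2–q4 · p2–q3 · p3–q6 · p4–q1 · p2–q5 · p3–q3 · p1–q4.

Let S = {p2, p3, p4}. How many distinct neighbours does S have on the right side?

The union of neighbours of {p2, p3, p4} is {q1, q2, q3, q4, q5, q6}, which has 6 elements.
Since |N(S)| = 6 ≥ |S| = 3, Hall's condition holds for this subset.

6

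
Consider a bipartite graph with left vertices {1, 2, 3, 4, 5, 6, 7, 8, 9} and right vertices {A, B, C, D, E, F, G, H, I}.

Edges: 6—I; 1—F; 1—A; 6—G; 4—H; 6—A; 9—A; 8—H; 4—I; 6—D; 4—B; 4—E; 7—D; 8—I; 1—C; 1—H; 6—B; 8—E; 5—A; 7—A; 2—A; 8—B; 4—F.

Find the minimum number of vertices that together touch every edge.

6

{1, 4, 6, 7, 8, A} is a vertex cover of size 6: every edge has an endpoint in this set.
No smaller cover exists because 1–F, 2–A, 4–E, 6–G, 7–D, 8–B is a matching of size 6, and a cover must include an endpoint of each of these disjoint edges (König's theorem).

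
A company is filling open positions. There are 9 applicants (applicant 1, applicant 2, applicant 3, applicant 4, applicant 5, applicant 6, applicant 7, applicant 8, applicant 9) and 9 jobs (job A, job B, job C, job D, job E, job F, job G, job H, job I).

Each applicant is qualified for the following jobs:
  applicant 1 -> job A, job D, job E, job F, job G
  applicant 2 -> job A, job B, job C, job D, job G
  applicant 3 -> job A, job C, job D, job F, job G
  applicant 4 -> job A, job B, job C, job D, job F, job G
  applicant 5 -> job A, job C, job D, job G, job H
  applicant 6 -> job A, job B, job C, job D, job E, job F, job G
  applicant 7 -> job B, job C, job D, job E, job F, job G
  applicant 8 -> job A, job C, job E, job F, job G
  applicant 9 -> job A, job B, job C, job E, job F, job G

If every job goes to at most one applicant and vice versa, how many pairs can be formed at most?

For example, pair applicant 1-job E, applicant 2-job G, applicant 3-job C, applicant 4-job A, applicant 5-job H, applicant 6-job B, applicant 7-job D, applicant 8-job F.
The set {applicant 1, applicant 2, applicant 3, applicant 4, applicant 6, applicant 7, applicant 8, applicant 9} has only 7 neighbours ({job A, job B, job C, job D, job E, job F, job G}), so by Hall's theorem at most 8 of the 9 applicants can be matched.

8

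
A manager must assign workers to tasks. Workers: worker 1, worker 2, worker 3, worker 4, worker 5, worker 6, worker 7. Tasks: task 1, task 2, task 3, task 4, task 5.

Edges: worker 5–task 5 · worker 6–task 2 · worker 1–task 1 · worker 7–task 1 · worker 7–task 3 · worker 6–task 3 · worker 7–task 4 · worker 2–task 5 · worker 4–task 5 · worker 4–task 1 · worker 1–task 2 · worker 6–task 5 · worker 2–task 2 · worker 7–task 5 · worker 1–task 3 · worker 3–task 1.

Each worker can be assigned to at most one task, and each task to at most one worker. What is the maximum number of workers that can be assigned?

5

A valid assignment of size 5: worker 1–task 3, worker 2–task 2, worker 3–task 1, worker 4–task 5, worker 7–task 4.
The set {worker 1, worker 2, worker 3, worker 4, worker 5, worker 6} has only 4 neighbours ({task 1, task 2, task 3, task 5}), so by Hall's theorem at most 5 of the 7 workers can be matched.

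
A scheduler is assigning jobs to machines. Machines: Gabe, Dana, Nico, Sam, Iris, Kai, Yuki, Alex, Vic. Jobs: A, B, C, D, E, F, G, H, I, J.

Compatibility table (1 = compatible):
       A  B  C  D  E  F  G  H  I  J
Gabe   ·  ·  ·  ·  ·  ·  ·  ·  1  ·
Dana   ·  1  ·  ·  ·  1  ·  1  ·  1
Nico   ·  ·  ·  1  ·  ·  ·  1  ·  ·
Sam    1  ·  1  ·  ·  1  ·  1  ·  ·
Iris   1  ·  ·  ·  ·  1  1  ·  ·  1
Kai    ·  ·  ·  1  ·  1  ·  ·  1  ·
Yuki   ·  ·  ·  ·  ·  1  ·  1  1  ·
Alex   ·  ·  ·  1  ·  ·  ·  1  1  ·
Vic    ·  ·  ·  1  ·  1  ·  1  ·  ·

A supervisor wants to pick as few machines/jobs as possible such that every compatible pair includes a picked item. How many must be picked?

The 7 edges Gabe–I, Dana–B, Nico–H, Sam–C, Iris–J, Kai–D, Yuki–F form a matching, so any vertex cover needs at least 7 vertices (one per matched edge).
Conversely {Dana, Sam, Iris, D, F, H, I} meets every edge and has exactly 7 vertices, so 7 is optimal.

7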